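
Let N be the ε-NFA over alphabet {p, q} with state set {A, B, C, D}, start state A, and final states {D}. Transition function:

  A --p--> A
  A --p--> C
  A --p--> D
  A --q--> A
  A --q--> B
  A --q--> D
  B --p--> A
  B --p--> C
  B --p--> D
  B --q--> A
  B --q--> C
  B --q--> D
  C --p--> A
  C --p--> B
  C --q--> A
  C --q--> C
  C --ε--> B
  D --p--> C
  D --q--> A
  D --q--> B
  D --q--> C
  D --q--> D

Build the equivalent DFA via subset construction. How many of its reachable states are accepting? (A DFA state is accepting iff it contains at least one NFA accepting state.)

Start state of the DFA: {A} (ε-closure of the NFA start).
{A} --p--> {A, B, C, D}  [new]
{A} --q--> {A, B, D}  [new]
{A, B, C, D} --p--> {A, B, C, D}  [seen]
{A, B, C, D} --q--> {A, B, C, D}  [seen]
{A, B, D} --p--> {A, B, C, D}  [seen]
{A, B, D} --q--> {A, B, C, D}  [seen]
Reachable DFA states: {A}, {A, B, C, D}, {A, B, D}.
Accepting DFA states (contain an NFA accepting state): {A, B, C, D}, {A, B, D}.

2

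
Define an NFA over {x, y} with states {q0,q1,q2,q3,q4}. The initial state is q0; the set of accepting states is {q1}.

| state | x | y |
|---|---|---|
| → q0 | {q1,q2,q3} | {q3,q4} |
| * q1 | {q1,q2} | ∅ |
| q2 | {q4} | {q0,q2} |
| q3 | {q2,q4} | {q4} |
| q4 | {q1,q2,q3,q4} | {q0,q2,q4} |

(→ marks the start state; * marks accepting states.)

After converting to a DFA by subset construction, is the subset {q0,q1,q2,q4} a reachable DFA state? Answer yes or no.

no

Start state of the DFA: {q0}.
{q0} --x--> {q1,q2,q3}  [new]
{q0} --y--> {q3,q4}  [new]
{q1,q2,q3} --x--> {q1,q2,q4}  [new]
{q1,q2,q3} --y--> {q0,q2,q4}  [new]
{q3,q4} --x--> {q1,q2,q3,q4}  [new]
{q3,q4} --y--> {q0,q2,q4}  [seen]
{q1,q2,q4} --x--> {q1,q2,q3,q4}  [seen]
{q1,q2,q4} --y--> {q0,q2,q4}  [seen]
{q0,q2,q4} --x--> {q1,q2,q3,q4}  [seen]
{q0,q2,q4} --y--> {q0,q2,q3,q4}  [new]
{q1,q2,q3,q4} --x--> {q1,q2,q3,q4}  [seen]
{q1,q2,q3,q4} --y--> {q0,q2,q4}  [seen]
{q0,q2,q3,q4} --x--> {q1,q2,q3,q4}  [seen]
{q0,q2,q3,q4} --y--> {q0,q2,q3,q4}  [seen]
Reachable DFA states: {q0}, {q1,q2,q3}, {q3,q4}, {q1,q2,q4}, {q0,q2,q4}, {q1,q2,q3,q4}, {q0,q2,q3,q4}.
{q0,q1,q2,q4} is not among them.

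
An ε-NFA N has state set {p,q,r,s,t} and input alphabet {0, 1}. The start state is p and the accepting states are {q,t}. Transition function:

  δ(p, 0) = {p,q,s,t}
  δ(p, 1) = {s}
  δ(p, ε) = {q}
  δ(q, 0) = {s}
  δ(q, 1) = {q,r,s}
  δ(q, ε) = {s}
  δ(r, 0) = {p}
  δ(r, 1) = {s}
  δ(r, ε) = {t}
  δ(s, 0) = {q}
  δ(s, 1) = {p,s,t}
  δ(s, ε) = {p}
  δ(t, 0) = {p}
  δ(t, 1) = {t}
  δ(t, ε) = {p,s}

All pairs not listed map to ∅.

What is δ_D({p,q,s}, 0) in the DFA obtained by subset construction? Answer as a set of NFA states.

{p,q,s,t}

δ(p,0) = {p,q,s,t}; δ(q,0) = {s}; δ(s,0) = {q}.
Union: {p,q,s,t}.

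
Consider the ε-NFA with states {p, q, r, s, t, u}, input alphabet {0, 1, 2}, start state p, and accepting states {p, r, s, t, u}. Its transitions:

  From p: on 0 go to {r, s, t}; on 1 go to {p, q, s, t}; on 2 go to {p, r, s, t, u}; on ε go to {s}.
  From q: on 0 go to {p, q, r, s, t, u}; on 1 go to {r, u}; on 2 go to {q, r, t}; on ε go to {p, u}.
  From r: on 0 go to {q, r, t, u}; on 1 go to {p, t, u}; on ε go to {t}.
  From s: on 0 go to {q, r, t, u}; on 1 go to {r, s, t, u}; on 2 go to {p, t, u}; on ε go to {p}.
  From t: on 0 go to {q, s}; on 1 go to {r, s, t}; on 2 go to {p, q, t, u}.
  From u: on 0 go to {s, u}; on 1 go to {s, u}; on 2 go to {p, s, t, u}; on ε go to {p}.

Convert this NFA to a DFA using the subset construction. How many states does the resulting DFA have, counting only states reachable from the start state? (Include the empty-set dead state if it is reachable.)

Start state of the DFA: {p, s} (ε-closure of the NFA start).
{p, s} --0--> {p, q, r, s, t, u}  [new]
{p, s} --1--> {p, q, r, s, t, u}  [seen]
{p, s} --2--> {p, r, s, t, u}  [new]
{p, q, r, s, t, u} --0--> {p, q, r, s, t, u}  [seen]
{p, q, r, s, t, u} --1--> {p, q, r, s, t, u}  [seen]
{p, q, r, s, t, u} --2--> {p, q, r, s, t, u}  [seen]
{p, r, s, t, u} --0--> {p, q, r, s, t, u}  [seen]
{p, r, s, t, u} --1--> {p, q, r, s, t, u}  [seen]
{p, r, s, t, u} --2--> {p, q, r, s, t, u}  [seen]
Reachable DFA states: {p, s}, {p, q, r, s, t, u}, {p, r, s, t, u}.

3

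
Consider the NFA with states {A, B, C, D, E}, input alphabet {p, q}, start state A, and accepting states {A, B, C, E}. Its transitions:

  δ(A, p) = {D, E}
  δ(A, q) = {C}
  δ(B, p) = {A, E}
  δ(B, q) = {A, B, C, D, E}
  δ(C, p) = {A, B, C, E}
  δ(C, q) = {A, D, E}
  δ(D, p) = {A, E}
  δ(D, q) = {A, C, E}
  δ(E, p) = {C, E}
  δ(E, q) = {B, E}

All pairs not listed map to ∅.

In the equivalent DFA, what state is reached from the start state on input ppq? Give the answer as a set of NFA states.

{A, B, C, D, E}

Start: {A}.
δ(A,p) = {D, E}.
Union: {D, E}.
After p: {D, E}.
δ(D,p) = {A, E}; δ(E,p) = {C, E}.
Union: {A, C, E}.
After p: {A, C, E}.
δ(A,q) = {C}; δ(C,q) = {A, D, E}; δ(E,q) = {B, E}.
Union: {A, B, C, D, E}.
After q: {A, B, C, D, E}.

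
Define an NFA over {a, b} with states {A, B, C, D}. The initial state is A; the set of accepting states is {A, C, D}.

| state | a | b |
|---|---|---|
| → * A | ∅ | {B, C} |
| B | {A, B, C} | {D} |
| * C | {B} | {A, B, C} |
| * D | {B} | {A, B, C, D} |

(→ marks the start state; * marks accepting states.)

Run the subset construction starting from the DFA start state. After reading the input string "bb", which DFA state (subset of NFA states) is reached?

Start: {A}.
δ(A,b) = {B, C}.
Union: {B, C}.
After b: {B, C}.
δ(B,b) = {D}; δ(C,b) = {A, B, C}.
Union: {A, B, C, D}.
After b: {A, B, C, D}.

{A, B, C, D}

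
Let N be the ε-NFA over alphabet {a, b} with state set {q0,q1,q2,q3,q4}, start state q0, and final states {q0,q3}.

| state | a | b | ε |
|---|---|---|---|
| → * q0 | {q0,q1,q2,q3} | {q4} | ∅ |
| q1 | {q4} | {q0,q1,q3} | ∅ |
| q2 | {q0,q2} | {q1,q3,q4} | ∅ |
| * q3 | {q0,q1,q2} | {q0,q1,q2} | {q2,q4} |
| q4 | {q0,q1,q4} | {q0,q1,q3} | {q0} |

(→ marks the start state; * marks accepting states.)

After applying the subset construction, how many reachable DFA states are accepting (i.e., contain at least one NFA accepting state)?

3

Start state of the DFA: {q0} (ε-closure of the NFA start).
{q0} --a--> {q0,q1,q2,q3,q4}  [new]
{q0} --b--> {q0,q4}  [new]
{q0,q1,q2,q3,q4} --a--> {q0,q1,q2,q3,q4}  [seen]
{q0,q1,q2,q3,q4} --b--> {q0,q1,q2,q3,q4}  [seen]
{q0,q4} --a--> {q0,q1,q2,q3,q4}  [seen]
{q0,q4} --b--> {q0,q1,q2,q3,q4}  [seen]
Reachable DFA states: {q0}, {q0,q1,q2,q3,q4}, {q0,q4}.
Accepting DFA states (contain an NFA accepting state): {q0}, {q0,q1,q2,q3,q4}, {q0,q4}.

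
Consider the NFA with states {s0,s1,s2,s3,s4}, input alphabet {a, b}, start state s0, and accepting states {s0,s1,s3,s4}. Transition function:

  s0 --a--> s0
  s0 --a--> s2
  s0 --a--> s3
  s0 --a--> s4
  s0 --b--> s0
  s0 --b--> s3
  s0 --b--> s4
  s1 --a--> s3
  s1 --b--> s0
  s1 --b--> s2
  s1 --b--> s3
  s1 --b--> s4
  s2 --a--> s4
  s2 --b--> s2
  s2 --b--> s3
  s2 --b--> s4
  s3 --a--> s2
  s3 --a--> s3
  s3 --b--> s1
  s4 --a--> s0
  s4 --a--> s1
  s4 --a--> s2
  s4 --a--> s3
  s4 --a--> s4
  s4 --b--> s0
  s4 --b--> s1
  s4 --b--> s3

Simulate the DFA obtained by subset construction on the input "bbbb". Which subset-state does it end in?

{s0,s1,s2,s3,s4}

Start: {s0}.
δ(s0,b) = {s0,s3,s4}.
Union: {s0,s3,s4}.
After b: {s0,s3,s4}.
δ(s0,b) = {s0,s3,s4}; δ(s3,b) = {s1}; δ(s4,b) = {s0,s1,s3}.
Union: {s0,s1,s3,s4}.
After b: {s0,s1,s3,s4}.
δ(s0,b) = {s0,s3,s4}; δ(s1,b) = {s0,s2,s3,s4}; δ(s3,b) = {s1}; δ(s4,b) = {s0,s1,s3}.
Union: {s0,s1,s2,s3,s4}.
After b: {s0,s1,s2,s3,s4}.
δ(s0,b) = {s0,s3,s4}; δ(s1,b) = {s0,s2,s3,s4}; δ(s2,b) = {s2,s3,s4}; δ(s3,b) = {s1}; δ(s4,b) = {s0,s1,s3}.
Union: {s0,s1,s2,s3,s4}.
After b: {s0,s1,s2,s3,s4}.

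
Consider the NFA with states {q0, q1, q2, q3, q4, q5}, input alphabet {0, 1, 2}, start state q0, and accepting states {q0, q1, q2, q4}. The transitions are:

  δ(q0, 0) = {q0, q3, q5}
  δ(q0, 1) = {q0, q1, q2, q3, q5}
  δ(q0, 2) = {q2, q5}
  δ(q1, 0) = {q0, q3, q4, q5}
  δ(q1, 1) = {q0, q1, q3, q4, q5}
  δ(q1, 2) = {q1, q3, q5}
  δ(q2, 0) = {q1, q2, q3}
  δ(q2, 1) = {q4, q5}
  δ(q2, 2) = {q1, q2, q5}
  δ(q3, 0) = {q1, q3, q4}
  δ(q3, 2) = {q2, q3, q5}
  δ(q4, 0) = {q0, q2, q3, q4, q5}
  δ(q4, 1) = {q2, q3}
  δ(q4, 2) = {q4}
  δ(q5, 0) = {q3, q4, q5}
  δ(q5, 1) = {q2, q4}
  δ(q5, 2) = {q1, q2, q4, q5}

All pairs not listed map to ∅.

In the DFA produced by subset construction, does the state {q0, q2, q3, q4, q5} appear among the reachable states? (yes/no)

Start state of the DFA: {q0}.
{q0} --0--> {q0, q3, q5}  [new]
{q0} --1--> {q0, q1, q2, q3, q5}  [new]
{q0} --2--> {q2, q5}  [new]
{q0, q3, q5} --0--> {q0, q1, q3, q4, q5}  [new]
{q0, q3, q5} --1--> {q0, q1, q2, q3, q4, q5}  [new]
{q0, q3, q5} --2--> {q1, q2, q3, q4, q5}  [new]
{q0, q1, q2, q3, q5} --0--> {q0, q1, q2, q3, q4, q5}  [seen]
{q0, q1, q2, q3, q5} --1--> {q0, q1, q2, q3, q4, q5}  [seen]
{q0, q1, q2, q3, q5} --2--> {q1, q2, q3, q4, q5}  [seen]
{q2, q5} --0--> {q1, q2, q3, q4, q5}  [seen]
{q2, q5} --1--> {q2, q4, q5}  [new]
{q2, q5} --2--> {q1, q2, q4, q5}  [new]
{q0, q1, q3, q4, q5} --0--> {q0, q1, q2, q3, q4, q5}  [seen]
{q0, q1, q3, q4, q5} --1--> {q0, q1, q2, q3, q4, q5}  [seen]
{q0, q1, q3, q4, q5} --2--> {q1, q2, q3, q4, q5}  [seen]
{q0, q1, q2, q3, q4, q5} --0--> {q0, q1, q2, q3, q4, q5}  [seen]
{q0, q1, q2, q3, q4, q5} --1--> {q0, q1, q2, q3, q4, q5}  [seen]
{q0, q1, q2, q3, q4, q5} --2--> {q1, q2, q3, q4, q5}  [seen]
{q1, q2, q3, q4, q5} --0--> {q0, q1, q2, q3, q4, q5}  [seen]
{q1, q2, q3, q4, q5} --1--> {q0, q1, q2, q3, q4, q5}  [seen]
{q1, q2, q3, q4, q5} --2--> {q1, q2, q3, q4, q5}  [seen]
{q2, q4, q5} --0--> {q0, q1, q2, q3, q4, q5}  [seen]
{q2, q4, q5} --1--> {q2, q3, q4, q5}  [new]
{q2, q4, q5} --2--> {q1, q2, q4, q5}  [seen]
{q1, q2, q4, q5} --0--> {q0, q1, q2, q3, q4, q5}  [seen]
{q1, q2, q4, q5} --1--> {q0, q1, q2, q3, q4, q5}  [seen]
{q1, q2, q4, q5} --2--> {q1, q2, q3, q4, q5}  [seen]
{q2, q3, q4, q5} --0--> {q0, q1, q2, q3, q4, q5}  [seen]
{q2, q3, q4, q5} --1--> {q2, q3, q4, q5}  [seen]
{q2, q3, q4, q5} --2--> {q1, q2, q3, q4, q5}  [seen]
Reachable DFA states: {q0}, {q0, q3, q5}, {q0, q1, q2, q3, q5}, {q2, q5}, {q0, q1, q3, q4, q5}, {q0, q1, q2, q3, q4, q5}, {q1, q2, q3, q4, q5}, {q2, q4, q5}, {q1, q2, q4, q5}, {q2, q3, q4, q5}.
{q0, q2, q3, q4, q5} is not among them.

no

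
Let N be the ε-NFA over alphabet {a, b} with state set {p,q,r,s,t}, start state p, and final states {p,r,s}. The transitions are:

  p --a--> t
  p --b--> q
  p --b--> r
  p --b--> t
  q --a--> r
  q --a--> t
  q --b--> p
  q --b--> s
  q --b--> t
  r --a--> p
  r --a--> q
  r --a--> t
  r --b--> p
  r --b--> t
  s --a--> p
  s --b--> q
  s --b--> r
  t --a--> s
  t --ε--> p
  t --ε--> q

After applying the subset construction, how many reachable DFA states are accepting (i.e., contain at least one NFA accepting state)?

4

Start state of the DFA: {p} (ε-closure of the NFA start).
{p} --a--> {p,q,t}  [new]
{p} --b--> {p,q,r,t}  [new]
{p,q,t} --a--> {p,q,r,s,t}  [new]
{p,q,t} --b--> {p,q,r,s,t}  [seen]
{p,q,r,t} --a--> {p,q,r,s,t}  [seen]
{p,q,r,t} --b--> {p,q,r,s,t}  [seen]
{p,q,r,s,t} --a--> {p,q,r,s,t}  [seen]
{p,q,r,s,t} --b--> {p,q,r,s,t}  [seen]
Reachable DFA states: {p}, {p,q,t}, {p,q,r,t}, {p,q,r,s,t}.
Accepting DFA states (contain an NFA accepting state): {p}, {p,q,t}, {p,q,r,t}, {p,q,r,s,t}.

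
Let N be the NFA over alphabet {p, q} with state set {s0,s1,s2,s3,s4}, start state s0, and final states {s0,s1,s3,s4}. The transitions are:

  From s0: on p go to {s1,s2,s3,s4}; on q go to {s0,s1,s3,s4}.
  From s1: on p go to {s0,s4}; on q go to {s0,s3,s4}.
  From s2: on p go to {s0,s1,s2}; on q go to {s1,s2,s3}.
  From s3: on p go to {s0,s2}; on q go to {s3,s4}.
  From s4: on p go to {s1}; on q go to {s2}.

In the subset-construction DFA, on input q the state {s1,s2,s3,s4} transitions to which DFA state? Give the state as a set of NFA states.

δ(s1,q) = {s0,s3,s4}; δ(s2,q) = {s1,s2,s3}; δ(s3,q) = {s3,s4}; δ(s4,q) = {s2}.
Union: {s0,s1,s2,s3,s4}.

{s0,s1,s2,s3,s4}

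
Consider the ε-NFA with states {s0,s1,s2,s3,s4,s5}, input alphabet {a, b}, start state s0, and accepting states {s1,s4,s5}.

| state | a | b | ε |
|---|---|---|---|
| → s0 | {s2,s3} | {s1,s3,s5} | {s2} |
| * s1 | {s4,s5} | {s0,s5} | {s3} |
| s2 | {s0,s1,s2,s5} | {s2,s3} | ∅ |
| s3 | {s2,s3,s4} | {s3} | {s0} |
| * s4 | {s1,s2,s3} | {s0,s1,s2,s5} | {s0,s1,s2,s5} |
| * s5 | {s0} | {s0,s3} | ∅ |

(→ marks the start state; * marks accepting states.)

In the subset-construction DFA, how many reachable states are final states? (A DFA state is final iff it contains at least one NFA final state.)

Start state of the DFA: {s0,s2} (ε-closure of the NFA start).
{s0,s2} --a--> {s0,s1,s2,s3,s5}  [new]
{s0,s2} --b--> {s0,s1,s2,s3,s5}  [seen]
{s0,s1,s2,s3,s5} --a--> {s0,s1,s2,s3,s4,s5}  [new]
{s0,s1,s2,s3,s5} --b--> {s0,s1,s2,s3,s5}  [seen]
{s0,s1,s2,s3,s4,s5} --a--> {s0,s1,s2,s3,s4,s5}  [seen]
{s0,s1,s2,s3,s4,s5} --b--> {s0,s1,s2,s3,s5}  [seen]
Reachable DFA states: {s0,s2}, {s0,s1,s2,s3,s5}, {s0,s1,s2,s3,s4,s5}.
Accepting DFA states (contain an NFA accepting state): {s0,s1,s2,s3,s5}, {s0,s1,s2,s3,s4,s5}.

2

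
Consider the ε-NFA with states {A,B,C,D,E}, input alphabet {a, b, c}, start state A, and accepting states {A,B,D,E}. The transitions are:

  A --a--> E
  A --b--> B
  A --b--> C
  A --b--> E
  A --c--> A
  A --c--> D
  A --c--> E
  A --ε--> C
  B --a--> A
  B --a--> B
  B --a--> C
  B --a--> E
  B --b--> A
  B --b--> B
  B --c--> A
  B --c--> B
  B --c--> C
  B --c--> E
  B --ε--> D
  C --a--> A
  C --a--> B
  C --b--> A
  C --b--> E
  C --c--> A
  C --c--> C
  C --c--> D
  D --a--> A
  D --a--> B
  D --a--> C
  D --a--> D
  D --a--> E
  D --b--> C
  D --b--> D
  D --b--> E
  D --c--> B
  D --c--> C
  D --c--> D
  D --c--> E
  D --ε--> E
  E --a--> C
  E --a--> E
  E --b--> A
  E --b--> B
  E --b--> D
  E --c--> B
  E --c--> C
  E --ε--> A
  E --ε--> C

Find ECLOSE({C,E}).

{A,C,E}

Begin with {C,E}.
E →ε {A,C}; add A.
ε-closure = {A,C,E}.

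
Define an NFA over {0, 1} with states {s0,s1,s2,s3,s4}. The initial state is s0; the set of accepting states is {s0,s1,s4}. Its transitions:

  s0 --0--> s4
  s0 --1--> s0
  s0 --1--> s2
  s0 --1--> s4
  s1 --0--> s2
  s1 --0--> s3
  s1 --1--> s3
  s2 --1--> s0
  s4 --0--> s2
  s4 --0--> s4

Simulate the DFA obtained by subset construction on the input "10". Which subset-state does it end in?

{s2,s4}

Start: {s0}.
δ(s0,1) = {s0,s2,s4}.
Union: {s0,s2,s4}.
After 1: {s0,s2,s4}.
δ(s0,0) = {s4}; δ(s2,0) = ∅; δ(s4,0) = {s2,s4}.
Union: {s2,s4}.
After 0: {s2,s4}.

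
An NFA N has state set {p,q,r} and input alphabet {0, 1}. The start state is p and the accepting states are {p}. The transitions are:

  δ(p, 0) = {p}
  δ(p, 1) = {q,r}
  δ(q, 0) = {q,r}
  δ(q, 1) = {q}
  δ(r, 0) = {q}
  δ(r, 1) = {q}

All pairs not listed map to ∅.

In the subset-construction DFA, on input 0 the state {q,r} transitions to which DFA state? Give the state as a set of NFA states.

δ(q,0) = {q,r}; δ(r,0) = {q}.
Union: {q,r}.

{q,r}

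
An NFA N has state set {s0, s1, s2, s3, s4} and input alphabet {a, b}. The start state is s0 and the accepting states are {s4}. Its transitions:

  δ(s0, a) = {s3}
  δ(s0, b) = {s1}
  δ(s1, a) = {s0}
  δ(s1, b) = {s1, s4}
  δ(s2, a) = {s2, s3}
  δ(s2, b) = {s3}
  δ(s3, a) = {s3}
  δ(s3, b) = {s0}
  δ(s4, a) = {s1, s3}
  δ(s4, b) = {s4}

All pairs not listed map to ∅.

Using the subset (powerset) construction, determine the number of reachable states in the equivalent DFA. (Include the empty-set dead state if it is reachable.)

8

Start state of the DFA: {s0}.
{s0} --a--> {s3}  [new]
{s0} --b--> {s1}  [new]
{s3} --a--> {s3}  [seen]
{s3} --b--> {s0}  [seen]
{s1} --a--> {s0}  [seen]
{s1} --b--> {s1, s4}  [new]
{s1, s4} --a--> {s0, s1, s3}  [new]
{s1, s4} --b--> {s1, s4}  [seen]
{s0, s1, s3} --a--> {s0, s3}  [new]
{s0, s1, s3} --b--> {s0, s1, s4}  [new]
{s0, s3} --a--> {s3}  [seen]
{s0, s3} --b--> {s0, s1}  [new]
{s0, s1, s4} --a--> {s0, s1, s3}  [seen]
{s0, s1, s4} --b--> {s1, s4}  [seen]
{s0, s1} --a--> {s0, s3}  [seen]
{s0, s1} --b--> {s1, s4}  [seen]
Reachable DFA states: {s0}, {s3}, {s1}, {s1, s4}, {s0, s1, s3}, {s0, s3}, {s0, s1, s4}, {s0, s1}.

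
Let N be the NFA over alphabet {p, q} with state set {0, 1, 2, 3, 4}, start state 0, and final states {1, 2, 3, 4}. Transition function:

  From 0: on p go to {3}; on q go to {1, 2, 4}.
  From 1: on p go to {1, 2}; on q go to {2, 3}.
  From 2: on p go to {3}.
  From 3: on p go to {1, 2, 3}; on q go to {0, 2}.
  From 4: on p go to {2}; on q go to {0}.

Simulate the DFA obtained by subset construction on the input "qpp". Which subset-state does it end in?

Start: {0}.
δ(0,q) = {1, 2, 4}.
Union: {1, 2, 4}.
After q: {1, 2, 4}.
δ(1,p) = {1, 2}; δ(2,p) = {3}; δ(4,p) = {2}.
Union: {1, 2, 3}.
After p: {1, 2, 3}.
δ(1,p) = {1, 2}; δ(2,p) = {3}; δ(3,p) = {1, 2, 3}.
Union: {1, 2, 3}.
After p: {1, 2, 3}.

{1, 2, 3}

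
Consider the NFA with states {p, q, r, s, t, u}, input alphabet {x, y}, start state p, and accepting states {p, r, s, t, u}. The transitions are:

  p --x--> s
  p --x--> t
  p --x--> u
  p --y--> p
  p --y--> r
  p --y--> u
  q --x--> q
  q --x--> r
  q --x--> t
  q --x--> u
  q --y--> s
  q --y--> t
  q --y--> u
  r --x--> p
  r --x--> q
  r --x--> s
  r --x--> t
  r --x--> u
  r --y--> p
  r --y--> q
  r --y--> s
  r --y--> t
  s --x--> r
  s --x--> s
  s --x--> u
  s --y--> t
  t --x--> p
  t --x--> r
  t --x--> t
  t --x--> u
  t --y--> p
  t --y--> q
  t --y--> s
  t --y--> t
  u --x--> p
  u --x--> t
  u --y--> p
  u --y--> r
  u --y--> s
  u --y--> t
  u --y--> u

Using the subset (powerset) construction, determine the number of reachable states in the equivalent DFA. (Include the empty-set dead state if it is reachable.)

6

Start state of the DFA: {p}.
{p} --x--> {s, t, u}  [new]
{p} --y--> {p, r, u}  [new]
{s, t, u} --x--> {p, r, s, t, u}  [new]
{s, t, u} --y--> {p, q, r, s, t, u}  [new]
{p, r, u} --x--> {p, q, s, t, u}  [new]
{p, r, u} --y--> {p, q, r, s, t, u}  [seen]
{p, r, s, t, u} --x--> {p, q, r, s, t, u}  [seen]
{p, r, s, t, u} --y--> {p, q, r, s, t, u}  [seen]
{p, q, r, s, t, u} --x--> {p, q, r, s, t, u}  [seen]
{p, q, r, s, t, u} --y--> {p, q, r, s, t, u}  [seen]
{p, q, s, t, u} --x--> {p, q, r, s, t, u}  [seen]
{p, q, s, t, u} --y--> {p, q, r, s, t, u}  [seen]
Reachable DFA states: {p}, {s, t, u}, {p, r, u}, {p, r, s, t, u}, {p, q, r, s, t, u}, {p, q, s, t, u}.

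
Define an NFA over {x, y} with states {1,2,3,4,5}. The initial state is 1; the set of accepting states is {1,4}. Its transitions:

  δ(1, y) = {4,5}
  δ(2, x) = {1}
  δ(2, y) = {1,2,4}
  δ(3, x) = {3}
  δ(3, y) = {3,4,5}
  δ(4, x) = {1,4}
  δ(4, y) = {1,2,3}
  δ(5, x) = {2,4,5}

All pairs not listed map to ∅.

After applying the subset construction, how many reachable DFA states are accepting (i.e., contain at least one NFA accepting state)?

Start state of the DFA: {1}.
{1} --x--> ∅  [new]
{1} --y--> {4,5}  [new]
∅ --x--> ∅  [seen]
∅ --y--> ∅  [seen]
{4,5} --x--> {1,2,4,5}  [new]
{4,5} --y--> {1,2,3}  [new]
{1,2,4,5} --x--> {1,2,4,5}  [seen]
{1,2,4,5} --y--> {1,2,3,4,5}  [new]
{1,2,3} --x--> {1,3}  [new]
{1,2,3} --y--> {1,2,3,4,5}  [seen]
{1,2,3,4,5} --x--> {1,2,3,4,5}  [seen]
{1,2,3,4,5} --y--> {1,2,3,4,5}  [seen]
{1,3} --x--> {3}  [new]
{1,3} --y--> {3,4,5}  [new]
{3} --x--> {3}  [seen]
{3} --y--> {3,4,5}  [seen]
{3,4,5} --x--> {1,2,3,4,5}  [seen]
{3,4,5} --y--> {1,2,3,4,5}  [seen]
Reachable DFA states: {1}, ∅, {4,5}, {1,2,4,5}, {1,2,3}, {1,2,3,4,5}, {1,3}, {3}, {3,4,5}.
Accepting DFA states (contain an NFA accepting state): {1}, {4,5}, {1,2,4,5}, {1,2,3}, {1,2,3,4,5}, {1,3}, {3,4,5}.

7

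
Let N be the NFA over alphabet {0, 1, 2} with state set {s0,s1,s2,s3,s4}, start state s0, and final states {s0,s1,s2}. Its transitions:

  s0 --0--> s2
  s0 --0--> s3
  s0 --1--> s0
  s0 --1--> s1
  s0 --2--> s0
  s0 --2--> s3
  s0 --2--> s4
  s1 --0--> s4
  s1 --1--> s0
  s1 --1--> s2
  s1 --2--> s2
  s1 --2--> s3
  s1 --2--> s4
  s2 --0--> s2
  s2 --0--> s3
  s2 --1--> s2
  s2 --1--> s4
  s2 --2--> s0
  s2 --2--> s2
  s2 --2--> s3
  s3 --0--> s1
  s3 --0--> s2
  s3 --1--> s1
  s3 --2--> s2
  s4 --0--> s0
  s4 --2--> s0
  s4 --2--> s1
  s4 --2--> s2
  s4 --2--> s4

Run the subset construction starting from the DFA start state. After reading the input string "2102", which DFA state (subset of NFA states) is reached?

{s0,s1,s2,s3,s4}

Start: {s0}.
δ(s0,2) = {s0,s3,s4}.
Union: {s0,s3,s4}.
After 2: {s0,s3,s4}.
δ(s0,1) = {s0,s1}; δ(s3,1) = {s1}; δ(s4,1) = ∅.
Union: {s0,s1}.
After 1: {s0,s1}.
δ(s0,0) = {s2,s3}; δ(s1,0) = {s4}.
Union: {s2,s3,s4}.
After 0: {s2,s3,s4}.
δ(s2,2) = {s0,s2,s3}; δ(s3,2) = {s2}; δ(s4,2) = {s0,s1,s2,s4}.
Union: {s0,s1,s2,s3,s4}.
After 2: {s0,s1,s2,s3,s4}.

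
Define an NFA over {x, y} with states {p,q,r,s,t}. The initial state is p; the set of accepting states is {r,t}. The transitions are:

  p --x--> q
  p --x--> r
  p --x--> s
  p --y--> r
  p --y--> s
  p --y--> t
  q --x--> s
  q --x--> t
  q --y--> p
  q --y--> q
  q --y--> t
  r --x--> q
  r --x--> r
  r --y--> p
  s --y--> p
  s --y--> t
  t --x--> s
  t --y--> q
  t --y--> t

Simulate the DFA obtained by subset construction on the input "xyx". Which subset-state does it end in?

Start: {p}.
δ(p,x) = {q,r,s}.
Union: {q,r,s}.
After x: {q,r,s}.
δ(q,y) = {p,q,t}; δ(r,y) = {p}; δ(s,y) = {p,t}.
Union: {p,q,t}.
After y: {p,q,t}.
δ(p,x) = {q,r,s}; δ(q,x) = {s,t}; δ(t,x) = {s}.
Union: {q,r,s,t}.
After x: {q,r,s,t}.

{q,r,s,t}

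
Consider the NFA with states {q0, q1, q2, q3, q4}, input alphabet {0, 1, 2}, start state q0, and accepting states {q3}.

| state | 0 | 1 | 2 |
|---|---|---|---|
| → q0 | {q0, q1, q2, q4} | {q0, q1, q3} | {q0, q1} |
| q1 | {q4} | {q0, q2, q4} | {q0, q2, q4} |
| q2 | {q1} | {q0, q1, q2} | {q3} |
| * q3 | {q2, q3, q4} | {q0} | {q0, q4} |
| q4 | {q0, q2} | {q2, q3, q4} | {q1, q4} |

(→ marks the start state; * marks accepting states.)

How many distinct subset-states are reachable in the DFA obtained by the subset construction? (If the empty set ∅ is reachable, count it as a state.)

5

Start state of the DFA: {q0}.
{q0} --0--> {q0, q1, q2, q4}  [new]
{q0} --1--> {q0, q1, q3}  [new]
{q0} --2--> {q0, q1}  [new]
{q0, q1, q2, q4} --0--> {q0, q1, q2, q4}  [seen]
{q0, q1, q2, q4} --1--> {q0, q1, q2, q3, q4}  [new]
{q0, q1, q2, q4} --2--> {q0, q1, q2, q3, q4}  [seen]
{q0, q1, q3} --0--> {q0, q1, q2, q3, q4}  [seen]
{q0, q1, q3} --1--> {q0, q1, q2, q3, q4}  [seen]
{q0, q1, q3} --2--> {q0, q1, q2, q4}  [seen]
{q0, q1} --0--> {q0, q1, q2, q4}  [seen]
{q0, q1} --1--> {q0, q1, q2, q3, q4}  [seen]
{q0, q1} --2--> {q0, q1, q2, q4}  [seen]
{q0, q1, q2, q3, q4} --0--> {q0, q1, q2, q3, q4}  [seen]
{q0, q1, q2, q3, q4} --1--> {q0, q1, q2, q3, q4}  [seen]
{q0, q1, q2, q3, q4} --2--> {q0, q1, q2, q3, q4}  [seen]
Reachable DFA states: {q0}, {q0, q1, q2, q4}, {q0, q1, q3}, {q0, q1}, {q0, q1, q2, q3, q4}.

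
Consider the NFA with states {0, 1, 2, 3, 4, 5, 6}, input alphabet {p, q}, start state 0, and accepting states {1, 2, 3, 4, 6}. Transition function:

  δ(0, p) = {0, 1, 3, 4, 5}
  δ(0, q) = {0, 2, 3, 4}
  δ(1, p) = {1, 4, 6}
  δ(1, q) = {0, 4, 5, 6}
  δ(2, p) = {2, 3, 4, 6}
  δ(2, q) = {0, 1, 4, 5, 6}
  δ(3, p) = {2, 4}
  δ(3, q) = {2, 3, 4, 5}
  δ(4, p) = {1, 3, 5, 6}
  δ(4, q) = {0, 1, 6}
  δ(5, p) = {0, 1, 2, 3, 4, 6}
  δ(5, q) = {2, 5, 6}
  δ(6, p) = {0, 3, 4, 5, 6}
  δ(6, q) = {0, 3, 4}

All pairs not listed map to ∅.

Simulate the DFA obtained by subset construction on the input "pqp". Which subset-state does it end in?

{0, 1, 2, 3, 4, 5, 6}

Start: {0}.
δ(0,p) = {0, 1, 3, 4, 5}.
Union: {0, 1, 3, 4, 5}.
After p: {0, 1, 3, 4, 5}.
δ(0,q) = {0, 2, 3, 4}; δ(1,q) = {0, 4, 5, 6}; δ(3,q) = {2, 3, 4, 5}; δ(4,q) = {0, 1, 6}; δ(5,q) = {2, 5, 6}.
Union: {0, 1, 2, 3, 4, 5, 6}.
After q: {0, 1, 2, 3, 4, 5, 6}.
δ(0,p) = {0, 1, 3, 4, 5}; δ(1,p) = {1, 4, 6}; δ(2,p) = {2, 3, 4, 6}; δ(3,p) = {2, 4}; δ(4,p) = {1, 3, 5, 6}; δ(5,p) = {0, 1, 2, 3, 4, 6}; δ(6,p) = {0, 3, 4, 5, 6}.
Union: {0, 1, 2, 3, 4, 5, 6}.
After p: {0, 1, 2, 3, 4, 5, 6}.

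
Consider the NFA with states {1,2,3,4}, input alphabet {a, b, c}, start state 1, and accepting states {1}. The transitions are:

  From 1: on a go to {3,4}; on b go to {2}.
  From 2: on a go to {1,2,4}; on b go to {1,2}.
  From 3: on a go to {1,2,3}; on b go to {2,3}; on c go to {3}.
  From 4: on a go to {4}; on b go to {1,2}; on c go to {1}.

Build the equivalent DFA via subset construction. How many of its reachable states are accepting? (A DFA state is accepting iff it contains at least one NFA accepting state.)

6

Start state of the DFA: {1}.
{1} --a--> {3,4}  [new]
{1} --b--> {2}  [new]
{1} --c--> ∅  [new]
{3,4} --a--> {1,2,3,4}  [new]
{3,4} --b--> {1,2,3}  [new]
{3,4} --c--> {1,3}  [new]
{2} --a--> {1,2,4}  [new]
{2} --b--> {1,2}  [new]
{2} --c--> ∅  [seen]
∅ --a--> ∅  [seen]
∅ --b--> ∅  [seen]
∅ --c--> ∅  [seen]
{1,2,3,4} --a--> {1,2,3,4}  [seen]
{1,2,3,4} --b--> {1,2,3}  [seen]
{1,2,3,4} --c--> {1,3}  [seen]
{1,2,3} --a--> {1,2,3,4}  [seen]
{1,2,3} --b--> {1,2,3}  [seen]
{1,2,3} --c--> {3}  [new]
{1,3} --a--> {1,2,3,4}  [seen]
{1,3} --b--> {2,3}  [new]
{1,3} --c--> {3}  [seen]
{1,2,4} --a--> {1,2,3,4}  [seen]
{1,2,4} --b--> {1,2}  [seen]
{1,2,4} --c--> {1}  [seen]
{1,2} --a--> {1,2,3,4}  [seen]
{1,2} --b--> {1,2}  [seen]
{1,2} --c--> ∅  [seen]
{3} --a--> {1,2,3}  [seen]
{3} --b--> {2,3}  [seen]
{3} --c--> {3}  [seen]
{2,3} --a--> {1,2,3,4}  [seen]
{2,3} --b--> {1,2,3}  [seen]
{2,3} --c--> {3}  [seen]
Reachable DFA states: {1}, {3,4}, {2}, ∅, {1,2,3,4}, {1,2,3}, {1,3}, {1,2,4}, {1,2}, {3}, {2,3}.
Accepting DFA states (contain an NFA accepting state): {1}, {1,2,3,4}, {1,2,3}, {1,3}, {1,2,4}, {1,2}.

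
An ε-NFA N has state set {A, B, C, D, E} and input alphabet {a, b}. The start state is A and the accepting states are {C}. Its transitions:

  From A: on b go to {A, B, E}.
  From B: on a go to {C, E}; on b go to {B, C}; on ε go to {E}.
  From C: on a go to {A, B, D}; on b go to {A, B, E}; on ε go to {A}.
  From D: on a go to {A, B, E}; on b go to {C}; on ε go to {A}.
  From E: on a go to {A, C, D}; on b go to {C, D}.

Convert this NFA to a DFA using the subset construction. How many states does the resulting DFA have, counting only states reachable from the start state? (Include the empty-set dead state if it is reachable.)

Start state of the DFA: {A} (ε-closure of the NFA start).
{A} --a--> ∅  [new]
{A} --b--> {A, B, E}  [new]
∅ --a--> ∅  [seen]
∅ --b--> ∅  [seen]
{A, B, E} --a--> {A, C, D, E}  [new]
{A, B, E} --b--> {A, B, C, D, E}  [new]
{A, C, D, E} --a--> {A, B, C, D, E}  [seen]
{A, C, D, E} --b--> {A, B, C, D, E}  [seen]
{A, B, C, D, E} --a--> {A, B, C, D, E}  [seen]
{A, B, C, D, E} --b--> {A, B, C, D, E}  [seen]
Reachable DFA states: {A}, ∅, {A, B, E}, {A, C, D, E}, {A, B, C, D, E}.

5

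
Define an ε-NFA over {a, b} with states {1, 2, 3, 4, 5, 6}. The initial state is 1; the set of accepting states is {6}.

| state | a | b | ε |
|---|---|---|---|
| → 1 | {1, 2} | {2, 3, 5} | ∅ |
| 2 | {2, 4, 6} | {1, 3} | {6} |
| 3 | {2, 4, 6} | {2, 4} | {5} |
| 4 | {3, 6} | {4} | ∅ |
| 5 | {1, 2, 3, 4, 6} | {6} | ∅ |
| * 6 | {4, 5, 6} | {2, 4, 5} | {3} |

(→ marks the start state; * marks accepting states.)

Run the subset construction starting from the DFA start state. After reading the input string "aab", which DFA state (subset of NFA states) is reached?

{1, 2, 3, 4, 5, 6}

Start: {1}.
δ(1,a) = {1, 2}.
Union: {1, 2}.
ε-closure gives {1, 2, 3, 5, 6}.
After a: {1, 2, 3, 5, 6}.
δ(1,a) = {1, 2}; δ(2,a) = {2, 4, 6}; δ(3,a) = {2, 4, 6}; δ(5,a) = {1, 2, 3, 4, 6}; δ(6,a) = {4, 5, 6}.
Union: {1, 2, 3, 4, 5, 6}.
After a: {1, 2, 3, 4, 5, 6}.
δ(1,b) = {2, 3, 5}; δ(2,b) = {1, 3}; δ(3,b) = {2, 4}; δ(4,b) = {4}; δ(5,b) = {6}; δ(6,b) = {2, 4, 5}.
Union: {1, 2, 3, 4, 5, 6}.
After b: {1, 2, 3, 4, 5, 6}.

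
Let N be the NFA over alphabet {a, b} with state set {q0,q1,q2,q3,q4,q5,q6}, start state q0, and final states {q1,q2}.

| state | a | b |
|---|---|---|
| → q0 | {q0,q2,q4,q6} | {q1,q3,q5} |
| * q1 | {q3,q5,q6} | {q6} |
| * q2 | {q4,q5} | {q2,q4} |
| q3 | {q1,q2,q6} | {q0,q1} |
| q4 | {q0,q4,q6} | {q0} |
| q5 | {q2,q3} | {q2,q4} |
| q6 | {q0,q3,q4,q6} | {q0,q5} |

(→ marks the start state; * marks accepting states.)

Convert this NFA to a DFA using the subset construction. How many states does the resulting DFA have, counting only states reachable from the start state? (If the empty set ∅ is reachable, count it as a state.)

Start state of the DFA: {q0}.
{q0} --a--> {q0,q2,q4,q6}  [new]
{q0} --b--> {q1,q3,q5}  [new]
{q0,q2,q4,q6} --a--> {q0,q2,q3,q4,q5,q6}  [new]
{q0,q2,q4,q6} --b--> {q0,q1,q2,q3,q4,q5}  [new]
{q1,q3,q5} --a--> {q1,q2,q3,q5,q6}  [new]
{q1,q3,q5} --b--> {q0,q1,q2,q4,q6}  [new]
{q0,q2,q3,q4,q5,q6} --a--> {q0,q1,q2,q3,q4,q5,q6}  [new]
{q0,q2,q3,q4,q5,q6} --b--> {q0,q1,q2,q3,q4,q5}  [seen]
{q0,q1,q2,q3,q4,q5} --a--> {q0,q1,q2,q3,q4,q5,q6}  [seen]
{q0,q1,q2,q3,q4,q5} --b--> {q0,q1,q2,q3,q4,q5,q6}  [seen]
{q1,q2,q3,q5,q6} --a--> {q0,q1,q2,q3,q4,q5,q6}  [seen]
{q1,q2,q3,q5,q6} --b--> {q0,q1,q2,q4,q5,q6}  [new]
{q0,q1,q2,q4,q6} --a--> {q0,q2,q3,q4,q5,q6}  [seen]
{q0,q1,q2,q4,q6} --b--> {q0,q1,q2,q3,q4,q5,q6}  [seen]
{q0,q1,q2,q3,q4,q5,q6} --a--> {q0,q1,q2,q3,q4,q5,q6}  [seen]
{q0,q1,q2,q3,q4,q5,q6} --b--> {q0,q1,q2,q3,q4,q5,q6}  [seen]
{q0,q1,q2,q4,q5,q6} --a--> {q0,q2,q3,q4,q5,q6}  [seen]
{q0,q1,q2,q4,q5,q6} --b--> {q0,q1,q2,q3,q4,q5,q6}  [seen]
Reachable DFA states: {q0}, {q0,q2,q4,q6}, {q1,q3,q5}, {q0,q2,q3,q4,q5,q6}, {q0,q1,q2,q3,q4,q5}, {q1,q2,q3,q5,q6}, {q0,q1,q2,q4,q6}, {q0,q1,q2,q3,q4,q5,q6}, {q0,q1,q2,q4,q5,q6}.

9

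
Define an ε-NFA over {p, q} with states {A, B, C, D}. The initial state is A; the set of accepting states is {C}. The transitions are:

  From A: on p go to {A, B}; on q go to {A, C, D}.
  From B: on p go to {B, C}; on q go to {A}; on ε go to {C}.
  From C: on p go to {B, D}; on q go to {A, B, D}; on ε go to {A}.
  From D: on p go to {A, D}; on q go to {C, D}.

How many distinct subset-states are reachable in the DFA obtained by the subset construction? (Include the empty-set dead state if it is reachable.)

Start state of the DFA: {A} (ε-closure of the NFA start).
{A} --p--> {A, B, C}  [new]
{A} --q--> {A, C, D}  [new]
{A, B, C} --p--> {A, B, C, D}  [new]
{A, B, C} --q--> {A, B, C, D}  [seen]
{A, C, D} --p--> {A, B, C, D}  [seen]
{A, C, D} --q--> {A, B, C, D}  [seen]
{A, B, C, D} --p--> {A, B, C, D}  [seen]
{A, B, C, D} --q--> {A, B, C, D}  [seen]
Reachable DFA states: {A}, {A, B, C}, {A, C, D}, {A, B, C, D}.

4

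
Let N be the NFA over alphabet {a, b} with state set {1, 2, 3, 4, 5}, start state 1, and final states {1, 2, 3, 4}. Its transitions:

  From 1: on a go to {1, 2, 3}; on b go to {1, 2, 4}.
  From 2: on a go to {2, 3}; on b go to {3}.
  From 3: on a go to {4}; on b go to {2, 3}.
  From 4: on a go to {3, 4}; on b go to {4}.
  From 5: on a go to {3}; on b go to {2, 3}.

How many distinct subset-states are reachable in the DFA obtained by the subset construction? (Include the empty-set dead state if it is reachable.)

4

Start state of the DFA: {1}.
{1} --a--> {1, 2, 3}  [new]
{1} --b--> {1, 2, 4}  [new]
{1, 2, 3} --a--> {1, 2, 3, 4}  [new]
{1, 2, 3} --b--> {1, 2, 3, 4}  [seen]
{1, 2, 4} --a--> {1, 2, 3, 4}  [seen]
{1, 2, 4} --b--> {1, 2, 3, 4}  [seen]
{1, 2, 3, 4} --a--> {1, 2, 3, 4}  [seen]
{1, 2, 3, 4} --b--> {1, 2, 3, 4}  [seen]
Reachable DFA states: {1}, {1, 2, 3}, {1, 2, 4}, {1, 2, 3, 4}.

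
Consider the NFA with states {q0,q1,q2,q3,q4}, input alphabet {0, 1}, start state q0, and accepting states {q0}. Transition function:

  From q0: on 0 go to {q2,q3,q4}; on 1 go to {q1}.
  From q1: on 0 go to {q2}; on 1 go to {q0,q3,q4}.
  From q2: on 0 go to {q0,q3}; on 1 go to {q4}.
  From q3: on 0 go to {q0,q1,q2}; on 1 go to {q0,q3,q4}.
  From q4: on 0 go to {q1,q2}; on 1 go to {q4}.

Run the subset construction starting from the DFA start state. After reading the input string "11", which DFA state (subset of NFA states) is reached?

{q0,q3,q4}

Start: {q0}.
δ(q0,1) = {q1}.
Union: {q1}.
After 1: {q1}.
δ(q1,1) = {q0,q3,q4}.
Union: {q0,q3,q4}.
After 1: {q0,q3,q4}.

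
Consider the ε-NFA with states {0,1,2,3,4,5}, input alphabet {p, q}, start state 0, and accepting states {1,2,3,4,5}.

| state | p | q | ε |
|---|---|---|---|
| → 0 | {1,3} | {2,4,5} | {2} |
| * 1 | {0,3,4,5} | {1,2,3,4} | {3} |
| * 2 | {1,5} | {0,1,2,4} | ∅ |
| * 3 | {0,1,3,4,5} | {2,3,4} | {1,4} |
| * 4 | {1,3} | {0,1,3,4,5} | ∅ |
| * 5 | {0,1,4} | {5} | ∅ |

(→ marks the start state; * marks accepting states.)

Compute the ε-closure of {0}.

Begin with {0}.
0 →ε {2}; add 2.
ε-closure = {0,2}.

{0,2}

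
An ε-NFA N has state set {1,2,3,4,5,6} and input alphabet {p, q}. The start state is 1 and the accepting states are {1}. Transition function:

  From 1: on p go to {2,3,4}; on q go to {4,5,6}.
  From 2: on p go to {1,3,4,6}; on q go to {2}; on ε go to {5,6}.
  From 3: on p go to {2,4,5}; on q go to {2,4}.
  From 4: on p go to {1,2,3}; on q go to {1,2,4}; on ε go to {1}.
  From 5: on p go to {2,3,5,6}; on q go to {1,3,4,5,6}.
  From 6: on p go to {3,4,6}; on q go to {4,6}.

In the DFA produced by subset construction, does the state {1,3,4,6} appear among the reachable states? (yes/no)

no

Start state of the DFA: {1} (ε-closure of the NFA start).
{1} --p--> {1,2,3,4,5,6}  [new]
{1} --q--> {1,4,5,6}  [new]
{1,2,3,4,5,6} --p--> {1,2,3,4,5,6}  [seen]
{1,2,3,4,5,6} --q--> {1,2,3,4,5,6}  [seen]
{1,4,5,6} --p--> {1,2,3,4,5,6}  [seen]
{1,4,5,6} --q--> {1,2,3,4,5,6}  [seen]
Reachable DFA states: {1}, {1,2,3,4,5,6}, {1,4,5,6}.
{1,3,4,6} is not among them.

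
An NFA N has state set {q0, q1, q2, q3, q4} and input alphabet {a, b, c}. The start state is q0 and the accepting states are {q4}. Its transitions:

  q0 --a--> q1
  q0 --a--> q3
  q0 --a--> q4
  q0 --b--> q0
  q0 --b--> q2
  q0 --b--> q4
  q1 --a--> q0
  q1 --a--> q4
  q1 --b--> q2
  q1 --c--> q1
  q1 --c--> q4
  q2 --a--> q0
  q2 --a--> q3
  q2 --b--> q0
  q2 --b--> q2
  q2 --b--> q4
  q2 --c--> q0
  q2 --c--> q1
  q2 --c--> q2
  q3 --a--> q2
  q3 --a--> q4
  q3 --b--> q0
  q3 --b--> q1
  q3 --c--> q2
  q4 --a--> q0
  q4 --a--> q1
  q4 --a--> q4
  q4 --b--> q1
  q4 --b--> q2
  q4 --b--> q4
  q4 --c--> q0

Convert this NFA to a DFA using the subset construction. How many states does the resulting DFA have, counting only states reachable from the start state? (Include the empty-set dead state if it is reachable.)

8

Start state of the DFA: {q0}.
{q0} --a--> {q1, q3, q4}  [new]
{q0} --b--> {q0, q2, q4}  [new]
{q0} --c--> ∅  [new]
{q1, q3, q4} --a--> {q0, q1, q2, q4}  [new]
{q1, q3, q4} --b--> {q0, q1, q2, q4}  [seen]
{q1, q3, q4} --c--> {q0, q1, q2, q4}  [seen]
{q0, q2, q4} --a--> {q0, q1, q3, q4}  [new]
{q0, q2, q4} --b--> {q0, q1, q2, q4}  [seen]
{q0, q2, q4} --c--> {q0, q1, q2}  [new]
∅ --a--> ∅  [seen]
∅ --b--> ∅  [seen]
∅ --c--> ∅  [seen]
{q0, q1, q2, q4} --a--> {q0, q1, q3, q4}  [seen]
{q0, q1, q2, q4} --b--> {q0, q1, q2, q4}  [seen]
{q0, q1, q2, q4} --c--> {q0, q1, q2, q4}  [seen]
{q0, q1, q3, q4} --a--> {q0, q1, q2, q3, q4}  [new]
{q0, q1, q3, q4} --b--> {q0, q1, q2, q4}  [seen]
{q0, q1, q3, q4} --c--> {q0, q1, q2, q4}  [seen]
{q0, q1, q2} --a--> {q0, q1, q3, q4}  [seen]
{q0, q1, q2} --b--> {q0, q2, q4}  [seen]
{q0, q1, q2} --c--> {q0, q1, q2, q4}  [seen]
{q0, q1, q2, q3, q4} --a--> {q0, q1, q2, q3, q4}  [seen]
{q0, q1, q2, q3, q4} --b--> {q0, q1, q2, q4}  [seen]
{q0, q1, q2, q3, q4} --c--> {q0, q1, q2, q4}  [seen]
Reachable DFA states: {q0}, {q1, q3, q4}, {q0, q2, q4}, ∅, {q0, q1, q2, q4}, {q0, q1, q3, q4}, {q0, q1, q2}, {q0, q1, q2, q3, q4}.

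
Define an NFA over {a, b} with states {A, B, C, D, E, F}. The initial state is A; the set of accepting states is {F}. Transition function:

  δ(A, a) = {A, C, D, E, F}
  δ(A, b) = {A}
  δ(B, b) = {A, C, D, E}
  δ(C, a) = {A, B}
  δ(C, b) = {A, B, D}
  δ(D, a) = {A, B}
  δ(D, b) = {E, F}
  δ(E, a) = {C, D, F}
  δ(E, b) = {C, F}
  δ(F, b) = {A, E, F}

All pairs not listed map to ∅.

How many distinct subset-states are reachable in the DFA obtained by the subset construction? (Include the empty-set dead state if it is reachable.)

3

Start state of the DFA: {A}.
{A} --a--> {A, C, D, E, F}  [new]
{A} --b--> {A}  [seen]
{A, C, D, E, F} --a--> {A, B, C, D, E, F}  [new]
{A, C, D, E, F} --b--> {A, B, C, D, E, F}  [seen]
{A, B, C, D, E, F} --a--> {A, B, C, D, E, F}  [seen]
{A, B, C, D, E, F} --b--> {A, B, C, D, E, F}  [seen]
Reachable DFA states: {A}, {A, C, D, E, F}, {A, B, C, D, E, F}.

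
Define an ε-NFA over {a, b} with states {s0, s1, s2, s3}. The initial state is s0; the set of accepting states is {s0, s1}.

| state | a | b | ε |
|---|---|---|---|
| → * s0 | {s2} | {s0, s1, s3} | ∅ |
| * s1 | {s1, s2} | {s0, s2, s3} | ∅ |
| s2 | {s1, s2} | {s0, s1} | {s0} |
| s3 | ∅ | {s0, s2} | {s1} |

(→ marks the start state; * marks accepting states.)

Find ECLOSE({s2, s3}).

{s0, s1, s2, s3}

Begin with {s2, s3}.
s2 →ε {s0}; add s0.
s3 →ε {s1}; add s1.
ε-closure = {s0, s1, s2, s3}.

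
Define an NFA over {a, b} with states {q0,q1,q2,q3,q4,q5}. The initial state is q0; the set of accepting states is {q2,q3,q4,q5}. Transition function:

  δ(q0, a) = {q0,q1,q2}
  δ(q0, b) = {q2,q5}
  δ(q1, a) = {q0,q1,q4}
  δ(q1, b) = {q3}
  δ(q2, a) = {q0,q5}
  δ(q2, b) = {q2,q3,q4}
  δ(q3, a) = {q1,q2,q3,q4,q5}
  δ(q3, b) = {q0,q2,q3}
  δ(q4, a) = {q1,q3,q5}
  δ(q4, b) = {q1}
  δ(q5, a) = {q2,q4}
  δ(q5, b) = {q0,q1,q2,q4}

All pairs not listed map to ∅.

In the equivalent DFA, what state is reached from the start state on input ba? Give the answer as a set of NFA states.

Start: {q0}.
δ(q0,b) = {q2,q5}.
Union: {q2,q5}.
After b: {q2,q5}.
δ(q2,a) = {q0,q5}; δ(q5,a) = {q2,q4}.
Union: {q0,q2,q4,q5}.
After a: {q0,q2,q4,q5}.

{q0,q2,q4,q5}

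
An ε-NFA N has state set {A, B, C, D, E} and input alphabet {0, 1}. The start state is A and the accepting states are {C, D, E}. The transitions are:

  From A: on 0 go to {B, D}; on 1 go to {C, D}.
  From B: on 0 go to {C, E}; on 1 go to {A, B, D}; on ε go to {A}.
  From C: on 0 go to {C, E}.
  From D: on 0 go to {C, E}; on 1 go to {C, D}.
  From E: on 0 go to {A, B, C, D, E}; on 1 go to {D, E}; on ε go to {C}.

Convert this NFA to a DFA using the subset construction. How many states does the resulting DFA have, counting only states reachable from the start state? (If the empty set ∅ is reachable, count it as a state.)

7

Start state of the DFA: {A} (ε-closure of the NFA start).
{A} --0--> {A, B, D}  [new]
{A} --1--> {C, D}  [new]
{A, B, D} --0--> {A, B, C, D, E}  [new]
{A, B, D} --1--> {A, B, C, D}  [new]
{C, D} --0--> {C, E}  [new]
{C, D} --1--> {C, D}  [seen]
{A, B, C, D, E} --0--> {A, B, C, D, E}  [seen]
{A, B, C, D, E} --1--> {A, B, C, D, E}  [seen]
{A, B, C, D} --0--> {A, B, C, D, E}  [seen]
{A, B, C, D} --1--> {A, B, C, D}  [seen]
{C, E} --0--> {A, B, C, D, E}  [seen]
{C, E} --1--> {C, D, E}  [new]
{C, D, E} --0--> {A, B, C, D, E}  [seen]
{C, D, E} --1--> {C, D, E}  [seen]
Reachable DFA states: {A}, {A, B, D}, {C, D}, {A, B, C, D, E}, {A, B, C, D}, {C, E}, {C, D, E}.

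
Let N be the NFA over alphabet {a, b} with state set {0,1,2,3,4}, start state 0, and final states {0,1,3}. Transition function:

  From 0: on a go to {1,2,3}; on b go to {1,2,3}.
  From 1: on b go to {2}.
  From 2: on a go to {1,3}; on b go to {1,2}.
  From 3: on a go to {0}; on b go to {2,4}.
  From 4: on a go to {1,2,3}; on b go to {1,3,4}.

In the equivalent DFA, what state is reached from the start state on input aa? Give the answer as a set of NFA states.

{0,1,3}

Start: {0}.
δ(0,a) = {1,2,3}.
Union: {1,2,3}.
After a: {1,2,3}.
δ(1,a) = ∅; δ(2,a) = {1,3}; δ(3,a) = {0}.
Union: {0,1,3}.
After a: {0,1,3}.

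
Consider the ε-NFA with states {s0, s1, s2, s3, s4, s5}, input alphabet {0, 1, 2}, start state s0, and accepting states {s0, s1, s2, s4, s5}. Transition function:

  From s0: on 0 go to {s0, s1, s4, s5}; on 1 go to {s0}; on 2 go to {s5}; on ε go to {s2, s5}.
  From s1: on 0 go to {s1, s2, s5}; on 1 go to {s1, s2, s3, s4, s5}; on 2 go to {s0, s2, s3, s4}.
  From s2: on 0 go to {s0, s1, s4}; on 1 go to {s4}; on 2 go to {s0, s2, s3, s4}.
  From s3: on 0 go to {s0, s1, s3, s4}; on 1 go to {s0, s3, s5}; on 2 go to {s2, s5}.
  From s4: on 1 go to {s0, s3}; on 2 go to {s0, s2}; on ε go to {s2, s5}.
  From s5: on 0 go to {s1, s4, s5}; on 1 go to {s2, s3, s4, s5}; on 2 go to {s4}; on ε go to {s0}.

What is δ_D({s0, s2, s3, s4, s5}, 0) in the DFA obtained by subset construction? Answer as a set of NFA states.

δ(s0,0) = {s0, s1, s4, s5}; δ(s2,0) = {s0, s1, s4}; δ(s3,0) = {s0, s1, s3, s4}; δ(s4,0) = ∅; δ(s5,0) = {s1, s4, s5}.
Union: {s0, s1, s3, s4, s5}.
ε-closure gives {s0, s1, s2, s3, s4, s5}.

{s0, s1, s2, s3, s4, s5}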